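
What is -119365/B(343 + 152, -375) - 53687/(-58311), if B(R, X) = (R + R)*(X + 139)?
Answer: 3581951/2502072 ≈ 1.4316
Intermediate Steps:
B(R, X) = 2*R*(139 + X) (B(R, X) = (2*R)*(139 + X) = 2*R*(139 + X))
-119365/B(343 + 152, -375) - 53687/(-58311) = -119365*1/(2*(139 - 375)*(343 + 152)) - 53687/(-58311) = -119365/(2*495*(-236)) - 53687*(-1/58311) = -119365/(-233640) + 53687/58311 = -119365*(-1/233640) + 53687/58311 = 23873/46728 + 53687/58311 = 3581951/2502072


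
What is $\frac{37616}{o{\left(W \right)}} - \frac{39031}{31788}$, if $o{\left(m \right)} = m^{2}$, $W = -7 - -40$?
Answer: $\frac{128136961}{3846348} \approx 33.314$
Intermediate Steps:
$W = 33$ ($W = -7 + 40 = 33$)
$\frac{37616}{o{\left(W \right)}} - \frac{39031}{31788} = \frac{37616}{33^{2}} - \frac{39031}{31788} = \frac{37616}{1089} - \frac{39031}{31788} = \frac{128136961}{3846348}$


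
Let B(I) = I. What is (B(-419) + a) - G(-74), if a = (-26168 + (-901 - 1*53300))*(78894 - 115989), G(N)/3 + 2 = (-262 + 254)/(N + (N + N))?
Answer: 110307642750/37 ≈ 2.9813e+9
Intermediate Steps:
G(N) = -6 - 8/N (G(N) = -6 + 3*((-262 + 254)/(N + (N + N))) = -6 + 3*(-8/(N + 2*N)) = -6 + 3*(-8*1/(3*N)) = -6 + 3*(-8/(3*N)) = -6 - 8/N)
a = 2981288055 (a = (-26168 + (-901 - 53300))*(-37095) = (-26168 - 54201)*(-37095) = -80369*(-37095) = 2981288055)
(B(-419) + a) - G(-74) = (-419 + 2981288055) - (-6 - 8/(-74)) = 2981287636 - (-6 - 8*(-1/74)) = 2981287636 - (-6 + 4/37) = 2981287636 - 1*(-218/37) = 2981287636 + 218/37 = 110307642750/37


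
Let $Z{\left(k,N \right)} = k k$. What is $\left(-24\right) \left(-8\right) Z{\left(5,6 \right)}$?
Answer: $4800$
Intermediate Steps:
$Z{\left(k,N \right)} = k^{2}$
$\left(-24\right) \left(-8\right) Z{\left(5,6 \right)} = \left(-24\right) \left(-8\right) 5^{2} = 192 \cdot 25 = 4800$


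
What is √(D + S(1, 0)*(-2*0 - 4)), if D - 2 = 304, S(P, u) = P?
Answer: √302 ≈ 17.378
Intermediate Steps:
D = 306 (D = 2 + 304 = 306)
√(D + S(1, 0)*(-2*0 - 4)) = √(306 + 1*(-2*0 - 4)) = √(306 + 1*(0 - 4)) = √(306 + 1*(-4)) = √(306 - 4) = √302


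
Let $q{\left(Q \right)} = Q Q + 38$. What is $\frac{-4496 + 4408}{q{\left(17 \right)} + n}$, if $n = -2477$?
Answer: $\frac{44}{1075} \approx 0.04093$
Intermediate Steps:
$q{\left(Q \right)} = 38 + Q^{2}$ ($q{\left(Q \right)} = Q^{2} + 38 = 38 + Q^{2}$)
$\frac{-4496 + 4408}{q{\left(17 \right)} + n} = \frac{-4496 + 4408}{\left(38 + 17^{2}\right) - 2477} = - \frac{88}{\left(38 + 289\right) - 2477} = - \frac{88}{327 - 2477} = - \frac{88}{-2150} = \left(-88\right) \left(- \frac{1}{2150}\right) = \frac{44}{1075}$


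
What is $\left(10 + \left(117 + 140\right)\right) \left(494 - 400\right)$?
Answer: $25098$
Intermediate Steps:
$\left(10 + \left(117 + 140\right)\right) \left(494 - 400\right) = \left(10 + 257\right) 94 = 267 \cdot 94 = 25098$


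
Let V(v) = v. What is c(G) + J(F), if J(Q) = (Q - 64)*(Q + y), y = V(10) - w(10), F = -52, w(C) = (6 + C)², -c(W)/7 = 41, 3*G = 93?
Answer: 34281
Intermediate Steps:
G = 31 (G = (⅓)*93 = 31)
c(W) = -287 (c(W) = -7*41 = -287)
y = -246 (y = 10 - (6 + 10)² = 10 - 1*16² = 10 - 1*256 = 10 - 256 = -246)
J(Q) = (-246 + Q)*(-64 + Q) (J(Q) = (Q - 64)*(Q - 246) = (-64 + Q)*(-246 + Q) = (-246 + Q)*(-64 + Q))
c(G) + J(F) = -287 + (15744 + (-52)² - 310*(-52)) = -287 + (15744 + 2704 + 16120) = -287 + 34568 = 34281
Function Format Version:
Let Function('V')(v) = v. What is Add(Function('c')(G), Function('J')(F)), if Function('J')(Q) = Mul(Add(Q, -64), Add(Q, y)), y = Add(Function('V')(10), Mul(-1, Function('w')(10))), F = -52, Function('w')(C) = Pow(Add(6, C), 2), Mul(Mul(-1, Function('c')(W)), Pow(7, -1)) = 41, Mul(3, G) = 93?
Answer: 34281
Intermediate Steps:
G = 31 (G = Mul(Rational(1, 3), 93) = 31)
Function('c')(W) = -287 (Function('c')(W) = Mul(-7, 41) = -287)
y = -246 (y = Add(10, Mul(-1, Pow(Add(6, 10), 2))) = Add(10, Mul(-1, Pow(16, 2))) = Add(10, Mul(-1, 256)) = Add(10, -256) = -246)
Function('J')(Q) = Mul(Add(-246, Q), Add(-64, Q)) (Function('J')(Q) = Mul(Add(Q, -64), Add(Q, -246)) = Mul(Add(-64, Q), Add(-246, Q)) = Mul(Add(-246, Q), Add(-64, Q)))
Add(Function('c')(G), Function('J')(F)) = Add(-287, Add(15744, Pow(-52, 2), Mul(-310, -52))) = Add(-287, Add(15744, 2704, 16120)) = Add(-287, 34568) = 34281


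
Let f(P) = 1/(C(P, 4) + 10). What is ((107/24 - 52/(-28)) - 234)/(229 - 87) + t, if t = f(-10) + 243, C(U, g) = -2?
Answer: 5761739/23856 ≈ 241.52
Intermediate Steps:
f(P) = ⅛ (f(P) = 1/(-2 + 10) = 1/8 = ⅛)
t = 1945/8 (t = ⅛ + 243 = 1945/8 ≈ 243.13)
((107/24 - 52/(-28)) - 234)/(229 - 87) + t = ((107/24 - 52/(-28)) - 234)/(229 - 87) + 1945/8 = ((107*(1/24) - 52*(-1/28)) - 234)/142 + 1945/8 = ((107/24 + 13/7) - 234)*(1/142) + 1945/8 = (1061/168 - 234)*(1/142) + 1945/8 = -38251/168*1/142 + 1945/8 = -38251/23856 + 1945/8 = 5761739/23856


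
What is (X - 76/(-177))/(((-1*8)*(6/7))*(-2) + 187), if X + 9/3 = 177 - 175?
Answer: -707/248685 ≈ -0.0028430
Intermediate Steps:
X = -1 (X = -3 + (177 - 175) = -3 + 2 = -1)
(X - 76/(-177))/(((-1*8)*(6/7))*(-2) + 187) = (-1 - 76/(-177))/(((-1*8)*(6/7))*(-2) + 187) = (-1 - 76*(-1/177))/(-48/7*(-2) + 187) = (-1 + 76/177)/(-8*6/7*(-2) + 187) = -101/(177*(-48/7*(-2) + 187)) = -101/(177*(96/7 + 187)) = -101/(177*1405/7) = -101/177*7/1405 = -707/248685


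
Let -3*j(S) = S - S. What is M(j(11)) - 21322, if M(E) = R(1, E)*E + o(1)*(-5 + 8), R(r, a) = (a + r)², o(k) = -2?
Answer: -21328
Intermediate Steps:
j(S) = 0 (j(S) = -(S - S)/3 = -⅓*0 = 0)
M(E) = -6 + E*(1 + E)² (M(E) = (E + 1)²*E - 2*(-5 + 8) = (1 + E)²*E - 2*3 = E*(1 + E)² - 6 = -6 + E*(1 + E)²)
M(j(11)) - 21322 = (-6 + 0*(1 + 0)²) - 21322 = (-6 + 0*1²) - 21322 = (-6 + 0*1) - 21322 = (-6 + 0) - 21322 = -6 - 21322 = -21328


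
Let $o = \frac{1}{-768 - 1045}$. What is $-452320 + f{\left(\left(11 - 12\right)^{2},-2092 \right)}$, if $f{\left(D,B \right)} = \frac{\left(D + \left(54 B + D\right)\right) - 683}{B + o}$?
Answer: $- \frac{1715351893403}{3792797} \approx -4.5227 \cdot 10^{5}$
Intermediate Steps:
$o = - \frac{1}{1813}$ ($o = \frac{1}{-1813} = - \frac{1}{1813} \approx -0.00055157$)
$f{\left(D,B \right)} = \frac{-683 + 2 D + 54 B}{- \frac{1}{1813} + B}$ ($f{\left(D,B \right)} = \frac{\left(D + \left(54 B + D\right)\right) - 683}{B - \frac{1}{1813}} = \frac{\left(D + \left(D + 54 B\right)\right) - 683}{- \frac{1}{1813} + B} = \frac{\left(2 D + 54 B\right) - 683}{- \frac{1}{1813} + B} = \frac{-683 + 2 D + 54 B}{- \frac{1}{1813} + B}$)
$-452320 + f{\left(\left(11 - 12\right)^{2},-2092 \right)} = -452320 + \frac{1813 \left(-683 + 2 \left(11 - 12\right)^{2} + 54 \left(-2092\right)\right)}{-1 + 1813 \left(-2092\right)} = -452320 + \frac{1813 \left(-683 + 2 \left(-1\right)^{2} - 112968\right)}{-1 - 3792796} = -452320 + \frac{1813 \left(-683 + 2 \cdot 1 - 112968\right)}{-3792797} = -452320 + 1813 \left(- \frac{1}{3792797}\right) \left(-683 + 2 - 112968\right) = -452320 + 1813 \left(- \frac{1}{3792797}\right) \left(-113649\right) = -452320 + \frac{206045637}{3792797} = - \frac{1715351893403}{3792797}$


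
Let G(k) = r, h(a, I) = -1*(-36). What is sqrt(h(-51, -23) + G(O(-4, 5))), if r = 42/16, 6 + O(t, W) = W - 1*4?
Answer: sqrt(618)/4 ≈ 6.2149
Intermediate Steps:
O(t, W) = -10 + W (O(t, W) = -6 + (W - 1*4) = -6 + (W - 4) = -6 + (-4 + W) = -10 + W)
h(a, I) = 36
r = 21/8 (r = 42*(1/16) = 21/8 ≈ 2.6250)
G(k) = 21/8
sqrt(h(-51, -23) + G(O(-4, 5))) = sqrt(36 + 21/8) = sqrt(309/8) = sqrt(618)/4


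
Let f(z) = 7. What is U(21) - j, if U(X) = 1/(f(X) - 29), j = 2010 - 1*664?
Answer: -29613/22 ≈ -1346.0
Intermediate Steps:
j = 1346 (j = 2010 - 664 = 1346)
U(X) = -1/22 (U(X) = 1/(7 - 29) = 1/(-22) = -1/22)
U(21) - j = -1/22 - 1*1346 = -1/22 - 1346 = -29613/22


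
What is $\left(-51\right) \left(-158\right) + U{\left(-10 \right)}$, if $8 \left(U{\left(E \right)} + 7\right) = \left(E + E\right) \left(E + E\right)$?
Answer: $8101$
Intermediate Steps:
$U{\left(E \right)} = -7 + \frac{E^{2}}{2}$ ($U{\left(E \right)} = -7 + \frac{\left(E + E\right) \left(E + E\right)}{8} = -7 + \frac{2 E 2 E}{8} = -7 + \frac{4 E^{2}}{8} = -7 + \frac{E^{2}}{2}$)
$\left(-51\right) \left(-158\right) + U{\left(-10 \right)} = \left(-51\right) \left(-158\right) - \left(7 - \frac{\left(-10\right)^{2}}{2}\right) = 8058 + \left(-7 + \frac{1}{2} \cdot 100\right) = 8058 + \left(-7 + 50\right) = 8058 + 43 = 8101$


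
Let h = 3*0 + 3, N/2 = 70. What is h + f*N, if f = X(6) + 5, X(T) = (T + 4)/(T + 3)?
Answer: 7727/9 ≈ 858.56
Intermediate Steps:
N = 140 (N = 2*70 = 140)
X(T) = (4 + T)/(3 + T)
f = 55/9 (f = (4 + 6)/(3 + 6) + 5 = 10/9 + 5 = 55/9 ≈ 6.1111)
h = 3 (h = 0 + 3 = 3)
h + f*N = 3 + (55/9)*140 = 3 + 7700/9 = 7727/9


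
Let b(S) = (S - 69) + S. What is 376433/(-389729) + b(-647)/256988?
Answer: -97269964431/100155676252 ≈ -0.97119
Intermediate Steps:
b(S) = -69 + 2*S (b(S) = (-69 + S) + S = -69 + 2*S)
376433/(-389729) + b(-647)/256988 = 376433/(-389729) + (-69 + 2*(-647))/256988 = 376433*(-1/389729) + (-69 - 1294)*(1/256988) = -376433/389729 - 1363*1/256988 = -376433/389729 - 1363/256988 = -97269964431/100155676252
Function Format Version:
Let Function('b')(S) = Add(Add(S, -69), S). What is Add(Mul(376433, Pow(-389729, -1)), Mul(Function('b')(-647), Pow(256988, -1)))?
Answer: Rational(-97269964431, 100155676252) ≈ -0.97119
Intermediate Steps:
Function('b')(S) = Add(-69, Mul(2, S)) (Function('b')(S) = Add(Add(-69, S), S) = Add(-69, Mul(2, S)))
Add(Mul(376433, Pow(-389729, -1)), Mul(Function('b')(-647), Pow(256988, -1))) = Add(Mul(376433, Pow(-389729, -1)), Mul(Add(-69, Mul(2, -647)), Pow(256988, -1))) = Add(Mul(376433, Rational(-1, 389729)), Mul(Add(-69, -1294), Rational(1, 256988))) = Add(Rational(-376433, 389729), Mul(-1363, Rational(1, 256988))) = Add(Rational(-376433, 389729), Rational(-1363, 256988)) = Rational(-97269964431, 100155676252)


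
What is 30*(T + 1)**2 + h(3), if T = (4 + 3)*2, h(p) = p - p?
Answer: 6750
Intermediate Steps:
h(p) = 0
T = 14 (T = 7*2 = 14)
30*(T + 1)**2 + h(3) = 30*(14 + 1)**2 + 0 = 30*15**2 + 0 = 30*225 + 0 = 6750 + 0 = 6750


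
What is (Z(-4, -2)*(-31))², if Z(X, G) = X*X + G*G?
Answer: 384400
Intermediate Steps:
Z(X, G) = G² + X² (Z(X, G) = X² + G² = G² + X²)
(Z(-4, -2)*(-31))² = (((-2)² + (-4)²)*(-31))² = ((4 + 16)*(-31))² = (20*(-31))² = (-620)² = 384400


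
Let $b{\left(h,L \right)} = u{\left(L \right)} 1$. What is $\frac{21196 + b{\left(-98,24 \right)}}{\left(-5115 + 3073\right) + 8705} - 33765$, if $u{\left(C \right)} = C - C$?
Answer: $- \frac{224954999}{6663} \approx -33762.0$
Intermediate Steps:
$u{\left(C \right)} = 0$
$b{\left(h,L \right)} = 0$ ($b{\left(h,L \right)} = 0 \cdot 1 = 0$)
$\frac{21196 + b{\left(-98,24 \right)}}{\left(-5115 + 3073\right) + 8705} - 33765 = \frac{21196 + 0}{\left(-5115 + 3073\right) + 8705} - 33765 = \frac{21196}{-2042 + 8705} - 33765 = \frac{21196}{6663} - 33765 = - \frac{224954999}{6663}$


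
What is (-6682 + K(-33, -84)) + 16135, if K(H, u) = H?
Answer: 9420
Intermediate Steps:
(-6682 + K(-33, -84)) + 16135 = (-6682 - 33) + 16135 = -6715 + 16135 = 9420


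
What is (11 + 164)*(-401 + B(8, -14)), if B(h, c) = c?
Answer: -72625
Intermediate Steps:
(11 + 164)*(-401 + B(8, -14)) = (11 + 164)*(-401 - 14) = 175*(-415) = -72625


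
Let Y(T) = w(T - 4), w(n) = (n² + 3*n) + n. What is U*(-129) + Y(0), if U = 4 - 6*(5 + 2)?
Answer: 4902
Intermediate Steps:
w(n) = n² + 4*n
Y(T) = T*(-4 + T) (Y(T) = (T - 4)*(4 + (T - 4)) = (-4 + T)*(4 + (-4 + T)) = (-4 + T)*T = T*(-4 + T))
U = -38 (U = 4 - 6*7 = 4 - 42 = -38)
U*(-129) + Y(0) = -38*(-129) + 0*(-4 + 0) = 4902 + 0*(-4) = 4902 + 0 = 4902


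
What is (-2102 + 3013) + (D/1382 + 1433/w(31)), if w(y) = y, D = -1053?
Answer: 40976825/42842 ≈ 956.46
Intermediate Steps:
(-2102 + 3013) + (D/1382 + 1433/w(31)) = (-2102 + 3013) + (-1053/1382 + 1433/31) = 911 + (-1053*1/1382 + 1433*(1/31)) = 911 + (-1053/1382 + 1433/31) = 911 + 1947763/42842 = 40976825/42842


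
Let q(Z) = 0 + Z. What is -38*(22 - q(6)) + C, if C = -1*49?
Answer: -657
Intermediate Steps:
q(Z) = Z
C = -49
-38*(22 - q(6)) + C = -38*(22 - 1*6) - 49 = -38*(22 - 6) - 49 = -38*16 - 49 = -608 - 49 = -657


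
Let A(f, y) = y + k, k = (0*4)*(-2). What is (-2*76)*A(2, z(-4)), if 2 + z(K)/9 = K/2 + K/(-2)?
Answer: 2736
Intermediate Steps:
k = 0 (k = 0*(-2) = 0)
z(K) = -18 (z(K) = -18 + 9*(K/2 + K/(-2)) = -18 + 9*(K*(1/2) + K*(-1/2)) = -18 + 9*(K/2 - K/2) = -18 + 9*0 = -18 + 0 = -18)
A(f, y) = y (A(f, y) = y + 0 = y)
(-2*76)*A(2, z(-4)) = -2*76*(-18) = -152*(-18) = 2736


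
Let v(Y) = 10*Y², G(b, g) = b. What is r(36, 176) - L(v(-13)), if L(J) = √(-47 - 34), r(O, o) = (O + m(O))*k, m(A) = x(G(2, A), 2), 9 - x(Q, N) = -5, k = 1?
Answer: 50 - 9*I ≈ 50.0 - 9.0*I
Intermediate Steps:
x(Q, N) = 14 (x(Q, N) = 9 - 1*(-5) = 9 + 5 = 14)
m(A) = 14
r(O, o) = 14 + O (r(O, o) = (O + 14)*1 = (14 + O)*1 = 14 + O)
L(J) = 9*I (L(J) = √(-81) = 9*I)
r(36, 176) - L(v(-13)) = (14 + 36) - 9*I = 50 - 9*I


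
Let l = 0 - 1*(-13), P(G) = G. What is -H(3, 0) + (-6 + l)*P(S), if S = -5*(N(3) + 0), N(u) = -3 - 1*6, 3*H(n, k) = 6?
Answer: 313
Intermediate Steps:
H(n, k) = 2 (H(n, k) = (1/3)*6 = 2)
N(u) = -9 (N(u) = -3 - 6 = -9)
S = 45 (S = -5*(-9 + 0) = -5*(-9) = 45)
l = 13 (l = 0 + 13 = 13)
-H(3, 0) + (-6 + l)*P(S) = -1*2 + (-6 + 13)*45 = -2 + 7*45 = -2 + 315 = 313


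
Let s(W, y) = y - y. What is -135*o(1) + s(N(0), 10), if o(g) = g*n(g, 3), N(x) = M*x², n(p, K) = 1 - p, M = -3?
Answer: 0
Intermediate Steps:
N(x) = -3*x²
s(W, y) = 0
o(g) = g*(1 - g)
-135*o(1) + s(N(0), 10) = -135*(1 - 1*1) + 0 = -135*(1 - 1) + 0 = -135*0 + 0 = 0 + 0 = 0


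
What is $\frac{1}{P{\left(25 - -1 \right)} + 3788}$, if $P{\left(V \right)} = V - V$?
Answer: $\frac{1}{3788} \approx 0.00026399$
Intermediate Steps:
$P{\left(V \right)} = 0$
$\frac{1}{P{\left(25 - -1 \right)} + 3788} = \frac{1}{0 + 3788} = \frac{1}{3788}$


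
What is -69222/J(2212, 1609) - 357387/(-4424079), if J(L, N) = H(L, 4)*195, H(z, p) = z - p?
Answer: -8464836101/105823969680 ≈ -0.079990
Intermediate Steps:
J(L, N) = -780 + 195*L (J(L, N) = (L - 1*4)*195 = (L - 4)*195 = (-4 + L)*195 = -780 + 195*L)
-69222/J(2212, 1609) - 357387/(-4424079) = -69222/(-780 + 195*2212) - 357387/(-4424079) = -69222/(-780 + 431340) - 357387*(-1/4424079) = -69222/430560 + 119129/1474693 = -69222*1/430560 + 119129/1474693 = -11537/71760 + 119129/1474693 = -8464836101/105823969680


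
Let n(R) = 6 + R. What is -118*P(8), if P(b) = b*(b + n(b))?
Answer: -20768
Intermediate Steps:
P(b) = b*(6 + 2*b) (P(b) = b*(b + (6 + b)) = b*(6 + 2*b))
-118*P(8) = -236*8*(3 + 8) = -236*8*11 = -118*176 = -20768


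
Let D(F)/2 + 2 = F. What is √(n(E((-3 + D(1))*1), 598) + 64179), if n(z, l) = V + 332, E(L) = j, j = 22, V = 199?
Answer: 3*√7190 ≈ 254.38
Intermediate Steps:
D(F) = -4 + 2*F
E(L) = 22
n(z, l) = 531 (n(z, l) = 199 + 332 = 531)
√(n(E((-3 + D(1))*1), 598) + 64179) = √(531 + 64179) = √64710 = 3*√7190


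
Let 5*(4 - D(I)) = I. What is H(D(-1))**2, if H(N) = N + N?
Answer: 1764/25 ≈ 70.560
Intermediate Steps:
D(I) = 4 - I/5
H(N) = 2*N
H(D(-1))**2 = (2*(4 - 1/5*(-1)))**2 = (2*(4 + 1/5))**2 = (2*(21/5))**2 = (42/5)**2 = 1764/25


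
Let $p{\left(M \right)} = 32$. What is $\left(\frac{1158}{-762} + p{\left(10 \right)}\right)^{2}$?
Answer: $\frac{14984641}{16129} \approx 929.05$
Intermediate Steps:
$\left(\frac{1158}{-762} + p{\left(10 \right)}\right)^{2} = \left(\frac{1158}{-762} + 32\right)^{2} = \left(1158 \left(- \frac{1}{762}\right) + 32\right)^{2} = \left(- \frac{193}{127} + 32\right)^{2} = \left(\frac{3871}{127}\right)^{2} = \frac{14984641}{16129}$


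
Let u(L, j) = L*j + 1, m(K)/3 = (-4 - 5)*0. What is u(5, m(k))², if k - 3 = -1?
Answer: 1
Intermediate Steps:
k = 2 (k = 3 - 1 = 2)
m(K) = 0 (m(K) = 3*((-4 - 5)*0) = 3*(-9*0) = 3*0 = 0)
u(L, j) = 1 + L*j
u(5, m(k))² = (1 + 5*0)² = (1 + 0)² = 1² = 1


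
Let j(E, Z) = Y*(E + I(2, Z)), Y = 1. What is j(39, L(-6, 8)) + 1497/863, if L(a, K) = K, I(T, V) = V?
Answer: 42058/863 ≈ 48.735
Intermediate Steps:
j(E, Z) = E + Z (j(E, Z) = 1*(E + Z) = E + Z)
j(39, L(-6, 8)) + 1497/863 = (39 + 8) + 1497/863 = 47 + 1497*(1/863) = 47 + 1497/863 = 42058/863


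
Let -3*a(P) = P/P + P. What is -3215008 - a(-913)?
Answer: -3215312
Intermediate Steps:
a(P) = -⅓ - P/3 (a(P) = -(P/P + P)/3 = -(1 + P)/3 = -⅓ - P/3)
-3215008 - a(-913) = -3215008 - (-⅓ - ⅓*(-913)) = -3215008 - (-⅓ + 913/3) = -3215008 - 1*304 = -3215008 - 304 = -3215312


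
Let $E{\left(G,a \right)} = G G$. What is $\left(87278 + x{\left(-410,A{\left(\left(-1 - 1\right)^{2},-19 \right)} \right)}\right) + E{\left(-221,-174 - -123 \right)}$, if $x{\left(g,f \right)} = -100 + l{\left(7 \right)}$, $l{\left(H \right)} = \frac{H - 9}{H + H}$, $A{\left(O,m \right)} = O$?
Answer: $\frac{952132}{7} \approx 1.3602 \cdot 10^{5}$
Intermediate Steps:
$E{\left(G,a \right)} = G^{2}$
$l{\left(H \right)} = \frac{-9 + H}{2 H}$
$x{\left(g,f \right)} = - \frac{701}{7}$ ($x{\left(g,f \right)} = -100 + \frac{-9 + 7}{2 \cdot 7} = -100 + \frac{1}{2} \cdot \frac{1}{7} \left(-2\right) = -100 - \frac{1}{7} = - \frac{701}{7}$)
$\left(87278 + x{\left(-410,A{\left(\left(-1 - 1\right)^{2},-19 \right)} \right)}\right) + E{\left(-221,-174 - -123 \right)} = \left(87278 - \frac{701}{7}\right) + \left(-221\right)^{2} = \frac{610245}{7} + 48841 = \frac{952132}{7}$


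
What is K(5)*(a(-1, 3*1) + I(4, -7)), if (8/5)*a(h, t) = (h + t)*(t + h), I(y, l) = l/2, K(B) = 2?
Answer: -2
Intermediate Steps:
I(y, l) = l/2 (I(y, l) = l*(1/2) = l/2)
a(h, t) = 5*(h + t)**2/8 (a(h, t) = 5*((h + t)*(t + h))/8 = 5*((h + t)*(h + t))/8 = 5*(h + t)**2/8)
K(5)*(a(-1, 3*1) + I(4, -7)) = 2*(5*(-1 + 3*1)**2/8 + (1/2)*(-7)) = 2*(5*(-1 + 3)**2/8 - 7/2) = 2*((5/8)*2**2 - 7/2) = 2*((5/8)*4 - 7/2) = 2*(5/2 - 7/2) = 2*(-1) = -2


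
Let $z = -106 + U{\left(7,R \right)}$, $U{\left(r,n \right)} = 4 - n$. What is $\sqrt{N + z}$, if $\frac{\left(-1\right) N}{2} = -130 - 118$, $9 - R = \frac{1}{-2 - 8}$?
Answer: $\frac{\sqrt{38490}}{10} \approx 19.619$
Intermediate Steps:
$R = \frac{91}{10}$ ($R = 9 - \frac{1}{-2 - 8} = 9 - \frac{1}{-10} = 9 - - \frac{1}{10} = 9 + \frac{1}{10} = \frac{91}{10} \approx 9.1$)
$N = 496$ ($N = - 2 \left(-130 - 118\right) = \left(-2\right) \left(-248\right) = 496$)
$z = - \frac{1111}{10}$ ($z = -106 + \left(4 - \frac{91}{10}\right) = -106 - \frac{51}{10} = - \frac{1111}{10} \approx -111.1$)
$\sqrt{N + z} = \sqrt{496 - \frac{1111}{10}} = \sqrt{\frac{3849}{10}} = \frac{\sqrt{38490}}{10}$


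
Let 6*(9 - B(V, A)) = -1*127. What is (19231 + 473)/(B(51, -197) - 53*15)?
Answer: -118224/4589 ≈ -25.762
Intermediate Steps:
B(V, A) = 181/6 (B(V, A) = 9 - (-1)*127/6 = 9 - ⅙*(-127) = 9 + 127/6 = 181/6)
(19231 + 473)/(B(51, -197) - 53*15) = (19231 + 473)/(181/6 - 53*15) = 19704/(181/6 - 795) = 19704/(-4589/6) = 19704*(-6/4589) = -118224/4589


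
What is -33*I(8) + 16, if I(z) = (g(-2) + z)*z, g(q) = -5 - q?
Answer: -1304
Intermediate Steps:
I(z) = z*(-3 + z) (I(z) = ((-5 - 1*(-2)) + z)*z = ((-5 + 2) + z)*z = (-3 + z)*z = z*(-3 + z))
-33*I(8) + 16 = -264*(-3 + 8) + 16 = -264*5 + 16 = -33*40 + 16 = -1320 + 16 = -1304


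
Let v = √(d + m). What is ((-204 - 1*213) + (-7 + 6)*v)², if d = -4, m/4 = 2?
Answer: 175561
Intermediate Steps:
m = 8 (m = 4*2 = 8)
v = 2 (v = √(-4 + 8) = √4 = 2)
((-204 - 1*213) + (-7 + 6)*v)² = ((-204 - 1*213) + (-7 + 6)*2)² = ((-204 - 213) - 1*2)² = (-417 - 2)² = (-419)² = 175561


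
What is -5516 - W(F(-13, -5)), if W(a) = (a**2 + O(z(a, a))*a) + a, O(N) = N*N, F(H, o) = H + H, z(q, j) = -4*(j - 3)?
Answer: 343690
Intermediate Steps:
z(q, j) = 12 - 4*j (z(q, j) = -4*(-3 + j) = 12 - 4*j)
F(H, o) = 2*H
O(N) = N**2
W(a) = a + a**2 + a*(12 - 4*a)**2 (W(a) = (a**2 + (12 - 4*a)**2*a) + a = (a**2 + a*(12 - 4*a)**2) + a = a + a**2 + a*(12 - 4*a)**2)
-5516 - W(F(-13, -5)) = -5516 - 2*(-13)*(1 + 2*(-13) + 16*(-3 + 2*(-13))**2) = -5516 - (-26)*(1 - 26 + 16*(-3 - 26)**2) = -5516 - (-26)*(1 - 26 + 16*(-29)**2) = -5516 - (-26)*(1 - 26 + 16*841) = -5516 - (-26)*(1 - 26 + 13456) = -5516 - (-26)*13431 = -5516 - 1*(-349206) = -5516 + 349206 = 343690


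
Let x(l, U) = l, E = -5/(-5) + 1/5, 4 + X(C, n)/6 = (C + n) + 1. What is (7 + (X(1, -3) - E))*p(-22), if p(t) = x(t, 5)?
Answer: 2662/5 ≈ 532.40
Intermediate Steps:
X(C, n) = -18 + 6*C + 6*n (X(C, n) = -24 + 6*((C + n) + 1) = -24 + 6*(1 + C + n) = -24 + (6 + 6*C + 6*n) = -18 + 6*C + 6*n)
E = 6/5 (E = -5*(-⅕) + 1*(⅕) = 1 + ⅕ = 6/5 ≈ 1.2000)
p(t) = t
(7 + (X(1, -3) - E))*p(-22) = (7 + ((-18 + 6*1 + 6*(-3)) - 1*6/5))*(-22) = (7 + ((-18 + 6 - 18) - 6/5))*(-22) = (7 + (-30 - 6/5))*(-22) = (7 - 156/5)*(-22) = -121/5*(-22) = 2662/5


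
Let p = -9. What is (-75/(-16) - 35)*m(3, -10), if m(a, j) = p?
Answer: 4365/16 ≈ 272.81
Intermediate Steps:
m(a, j) = -9
(-75/(-16) - 35)*m(3, -10) = (-75/(-16) - 35)*(-9) = (-75*(-1/16) - 35)*(-9) = (75/16 - 35)*(-9) = -485/16*(-9) = 4365/16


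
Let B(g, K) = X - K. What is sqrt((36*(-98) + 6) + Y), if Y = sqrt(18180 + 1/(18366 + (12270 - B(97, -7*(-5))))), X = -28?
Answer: sqrt(-4553132418 + 379*sqrt(211522864159))/1137 ≈ 58.199*I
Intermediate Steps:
B(g, K) = -28 - K
Y = sqrt(211522864159)/3411 (Y = sqrt(18180 + 1/(18366 + (12270 - (-28 - (-7)*(-5))))) = sqrt(18180 + 1/(18366 + (12270 - (-28 - 1*35)))) = sqrt(18180 + 1/(18366 + (12270 - (-28 - 35)))) = sqrt(18180 + 1/(18366 + (12270 - 1*(-63)))) = sqrt(18180 + 1/(18366 + (12270 + 63))) = sqrt(18180 + 1/(18366 + 12333)) = sqrt(18180 + 1/30699) = sqrt(558107821/30699) = sqrt(211522864159)/3411 ≈ 134.83)
sqrt((36*(-98) + 6) + Y) = sqrt((36*(-98) + 6) + sqrt(211522864159)/3411) = sqrt((-3528 + 6) + sqrt(211522864159)/3411) = sqrt(-3522 + sqrt(211522864159)/3411)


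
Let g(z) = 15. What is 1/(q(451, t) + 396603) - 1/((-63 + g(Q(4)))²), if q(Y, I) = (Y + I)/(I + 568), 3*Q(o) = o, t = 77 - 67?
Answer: -227905283/528162036480 ≈ -0.00043151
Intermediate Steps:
t = 10
Q(o) = o/3
q(Y, I) = (I + Y)/(568 + I)
1/(q(451, t) + 396603) - 1/((-63 + g(Q(4)))²) = 1/((10 + 451)/(568 + 10) + 396603) - 1/((-63 + 15)²) = 1/(461/578 + 396603) - 1/((-48)²) = 1/((1/578)*461 + 396603) - 1/2304 = 1/(461/578 + 396603) - 1*1/2304 = 1/(229236995/578) - 1/2304 = 578/229236995 - 1/2304 = -227905283/528162036480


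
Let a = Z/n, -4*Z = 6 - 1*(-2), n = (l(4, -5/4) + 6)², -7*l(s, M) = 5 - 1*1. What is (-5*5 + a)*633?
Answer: -11456667/722 ≈ -15868.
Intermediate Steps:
l(s, M) = -4/7 (l(s, M) = -(5 - 1*1)/7 = -(5 - 1)/7 = -⅐*4 = -4/7)
n = 1444/49 (n = (-4/7 + 6)² = (38/7)² = 1444/49 ≈ 29.469)
Z = -2 (Z = -(6 - 1*(-2))/4 = -(6 + 2)/4 = -¼*8 = -2)
a = -49/722 (a = -2/1444/49 = -2*49/1444 = -49/722 ≈ -0.067867)
(-5*5 + a)*633 = (-5*5 - 49/722)*633 = (-25 - 49/722)*633 = -18099/722*633 = -11456667/722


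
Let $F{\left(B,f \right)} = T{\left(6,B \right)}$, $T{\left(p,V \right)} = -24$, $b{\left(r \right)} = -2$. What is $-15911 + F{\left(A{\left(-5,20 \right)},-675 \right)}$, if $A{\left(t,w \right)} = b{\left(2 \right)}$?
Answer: $-15935$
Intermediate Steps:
$A{\left(t,w \right)} = -2$
$F{\left(B,f \right)} = -24$
$-15911 + F{\left(A{\left(-5,20 \right)},-675 \right)} = -15911 - 24 = -15935$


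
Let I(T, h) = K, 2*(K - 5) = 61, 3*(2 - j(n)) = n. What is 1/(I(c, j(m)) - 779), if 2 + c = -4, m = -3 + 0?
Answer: -2/1487 ≈ -0.0013450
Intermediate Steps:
m = -3
j(n) = 2 - n/3
c = -6 (c = -2 - 4 = -6)
K = 71/2 (K = 5 + (½)*61 = 5 + 61/2 = 71/2 ≈ 35.500)
I(T, h) = 71/2
1/(I(c, j(m)) - 779) = 1/(71/2 - 779) = 1/(-1487/2) = -2/1487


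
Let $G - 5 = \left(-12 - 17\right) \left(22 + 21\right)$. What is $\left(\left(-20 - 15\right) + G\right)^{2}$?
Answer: $1630729$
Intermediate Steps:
$G = -1242$ ($G = 5 + \left(-12 - 17\right) \left(22 + 21\right) = 5 - 1247 = -1242$)
$\left(\left(-20 - 15\right) + G\right)^{2} = \left(\left(-20 - 15\right) - 1242\right)^{2} = \left(-35 - 1242\right)^{2} = \left(-1277\right)^{2} = 1630729$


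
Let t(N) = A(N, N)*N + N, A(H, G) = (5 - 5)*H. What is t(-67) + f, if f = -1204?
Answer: -1271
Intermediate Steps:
A(H, G) = 0 (A(H, G) = 0*H = 0)
t(N) = N (t(N) = 0*N + N = 0 + N = N)
t(-67) + f = -67 - 1204 = -1271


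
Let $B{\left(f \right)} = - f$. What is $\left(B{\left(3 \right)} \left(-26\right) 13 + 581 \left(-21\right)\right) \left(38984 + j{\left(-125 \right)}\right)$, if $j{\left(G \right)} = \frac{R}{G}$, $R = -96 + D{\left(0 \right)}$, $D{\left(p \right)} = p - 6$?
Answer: $- \frac{54515392074}{125} \approx -4.3612 \cdot 10^{8}$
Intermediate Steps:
$D{\left(p \right)} = -6 + p$ ($D{\left(p \right)} = p - 6 = -6 + p$)
$R = -102$ ($R = -96 + \left(-6 + 0\right) = -96 - 6 = -102$)
$j{\left(G \right)} = - \frac{102}{G}$
$\left(B{\left(3 \right)} \left(-26\right) 13 + 581 \left(-21\right)\right) \left(38984 + j{\left(-125 \right)}\right) = \left(\left(-1\right) 3 \left(-26\right) 13 + 581 \left(-21\right)\right) \left(38984 - \frac{102}{-125}\right) = \left(\left(-3\right) \left(-26\right) 13 - 12201\right) \left(38984 - - \frac{102}{125}\right) = \left(78 \cdot 13 - 12201\right) \left(38984 + \frac{102}{125}\right) = \left(1014 - 12201\right) \frac{4873102}{125} = \left(-11187\right) \frac{4873102}{125} = - \frac{54515392074}{125}$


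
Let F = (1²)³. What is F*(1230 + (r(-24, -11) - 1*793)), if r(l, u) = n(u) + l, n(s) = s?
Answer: 402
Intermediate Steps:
r(l, u) = l + u (r(l, u) = u + l = l + u)
F = 1 (F = 1³ = 1)
F*(1230 + (r(-24, -11) - 1*793)) = 1*(1230 + ((-24 - 11) - 1*793)) = 1*(1230 + (-35 - 793)) = 1*(1230 - 828) = 1*402 = 402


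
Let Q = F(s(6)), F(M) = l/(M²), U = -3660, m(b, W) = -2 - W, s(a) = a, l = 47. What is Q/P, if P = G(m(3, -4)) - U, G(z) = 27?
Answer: 47/132732 ≈ 0.00035410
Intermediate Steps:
F(M) = 47/M² (F(M) = 47/(M²) = 47/M²)
Q = 47/36 (Q = 47/6² = 47*(1/36) = 47/36 ≈ 1.3056)
P = 3687 (P = 27 - 1*(-3660) = 27 + 3660 = 3687)
Q/P = (47/36)/3687 = (47/36)*(1/3687) = 47/132732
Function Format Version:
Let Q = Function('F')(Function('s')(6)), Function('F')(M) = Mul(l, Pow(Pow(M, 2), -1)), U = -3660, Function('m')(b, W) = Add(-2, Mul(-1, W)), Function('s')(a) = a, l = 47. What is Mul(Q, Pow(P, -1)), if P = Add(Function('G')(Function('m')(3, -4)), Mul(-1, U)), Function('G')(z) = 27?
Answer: Rational(47, 132732) ≈ 0.00035410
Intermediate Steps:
Function('F')(M) = Mul(47, Pow(M, -2)) (Function('F')(M) = Mul(47, Pow(Pow(M, 2), -1)) = Mul(47, Pow(M, -2)))
Q = Rational(47, 36) (Q = Mul(47, Pow(6, -2)) = Mul(47, Rational(1, 36)) = Rational(47, 36) ≈ 1.3056)
P = 3687 (P = Add(27, Mul(-1, -3660)) = Add(27, 3660) = 3687)
Mul(Q, Pow(P, -1)) = Mul(Rational(47, 36), Pow(3687, -1)) = Mul(Rational(47, 36), Rational(1, 3687)) = Rational(47, 132732)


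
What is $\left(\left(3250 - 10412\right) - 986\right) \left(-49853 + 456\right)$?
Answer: $402486756$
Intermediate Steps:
$\left(\left(3250 - 10412\right) - 986\right) \left(-49853 + 456\right) = \left(\left(3250 - 10412\right) - 986\right) \left(-49397\right) = \left(-7162 - 986\right) \left(-49397\right) = \left(-8148\right) \left(-49397\right) = 402486756$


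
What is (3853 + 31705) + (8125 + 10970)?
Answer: 54653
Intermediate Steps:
(3853 + 31705) + (8125 + 10970) = 35558 + 19095 = 54653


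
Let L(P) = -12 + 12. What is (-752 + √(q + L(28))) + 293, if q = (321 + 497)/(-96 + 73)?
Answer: -459 + I*√18814/23 ≈ -459.0 + 5.9637*I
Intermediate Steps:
L(P) = 0
q = -818/23 (q = 818/(-23) = 818*(-1/23) = -818/23 ≈ -35.565)
(-752 + √(q + L(28))) + 293 = (-752 + √(-818/23 + 0)) + 293 = (-752 + √(-818/23)) + 293 = (-752 + I*√18814/23) + 293 = -459 + I*√18814/23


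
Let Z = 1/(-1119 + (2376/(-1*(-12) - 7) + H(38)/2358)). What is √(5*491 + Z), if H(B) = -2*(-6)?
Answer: √3928903932689290/1265057 ≈ 49.548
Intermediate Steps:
H(B) = 12
Z = -1965/1265057 (Z = 1/(-1119 + (2376/(-1*(-12) - 7) + 12/2358)) = 1/(-1119 + (2376/(12 - 7) + 12*(1/2358))) = 1/(-1119 + (2376/5 + 2/393)) = 1/(-1119 + 933778/1965) = 1/(-1265057/1965) = -1965/1265057 ≈ -0.0015533)
√(5*491 + Z) = √(5*491 - 1965/1265057) = √(2455 - 1965/1265057) = √(3105712970/1265057) = √3928903932689290/1265057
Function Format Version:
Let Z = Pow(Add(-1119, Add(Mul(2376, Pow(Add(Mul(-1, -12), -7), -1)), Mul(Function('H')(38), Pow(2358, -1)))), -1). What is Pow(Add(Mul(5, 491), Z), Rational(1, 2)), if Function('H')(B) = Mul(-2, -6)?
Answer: Mul(Rational(1, 1265057), Pow(3928903932689290, Rational(1, 2))) ≈ 49.548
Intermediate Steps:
Function('H')(B) = 12
Z = Rational(-1965, 1265057) (Z = Pow(Add(-1119, Add(Mul(2376, Pow(Add(Mul(-1, -12), -7), -1)), Mul(12, Pow(2358, -1)))), -1) = Pow(Add(-1119, Add(Mul(2376, Pow(Add(12, -7), -1)), Mul(12, Rational(1, 2358)))), -1) = Pow(Add(-1119, Add(Mul(2376, Pow(5, -1)), Rational(2, 393))), -1) = Pow(Add(-1119, Add(Mul(2376, Rational(1, 5)), Rational(2, 393))), -1) = Pow(Add(-1119, Add(Rational(2376, 5), Rational(2, 393))), -1) = Pow(Add(-1119, Rational(933778, 1965)), -1) = Pow(Rational(-1265057, 1965), -1) = Rational(-1965, 1265057) ≈ -0.0015533)
Pow(Add(Mul(5, 491), Z), Rational(1, 2)) = Pow(Add(Mul(5, 491), Rational(-1965, 1265057)), Rational(1, 2)) = Pow(Add(2455, Rational(-1965, 1265057)), Rational(1, 2)) = Pow(Rational(3105712970, 1265057), Rational(1, 2)) = Mul(Rational(1, 1265057), Pow(3928903932689290, Rational(1, 2)))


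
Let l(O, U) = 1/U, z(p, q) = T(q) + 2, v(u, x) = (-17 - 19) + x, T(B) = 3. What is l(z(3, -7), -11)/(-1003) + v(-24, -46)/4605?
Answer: -900101/50806965 ≈ -0.017716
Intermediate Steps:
v(u, x) = -36 + x
z(p, q) = 5 (z(p, q) = 3 + 2 = 5)
l(z(3, -7), -11)/(-1003) + v(-24, -46)/4605 = 1/(-11*(-1003)) + (-36 - 46)/4605 = -1/11*(-1/1003) - 82*1/4605 = 1/11033 - 82/4605 = -900101/50806965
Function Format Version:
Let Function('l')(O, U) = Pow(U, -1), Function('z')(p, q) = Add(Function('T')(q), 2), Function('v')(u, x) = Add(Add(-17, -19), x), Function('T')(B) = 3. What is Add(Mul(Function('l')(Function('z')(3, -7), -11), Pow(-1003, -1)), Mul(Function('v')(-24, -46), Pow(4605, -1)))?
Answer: Rational(-900101, 50806965) ≈ -0.017716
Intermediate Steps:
Function('v')(u, x) = Add(-36, x)
Function('z')(p, q) = 5 (Function('z')(p, q) = Add(3, 2) = 5)
Add(Mul(Function('l')(Function('z')(3, -7), -11), Pow(-1003, -1)), Mul(Function('v')(-24, -46), Pow(4605, -1))) = Add(Mul(Pow(-11, -1), Pow(-1003, -1)), Mul(Add(-36, -46), Pow(4605, -1))) = Add(Mul(Rational(-1, 11), Rational(-1, 1003)), Mul(-82, Rational(1, 4605))) = Add(Rational(1, 11033), Rational(-82, 4605)) = Rational(-900101, 50806965)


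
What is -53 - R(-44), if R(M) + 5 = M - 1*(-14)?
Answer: -18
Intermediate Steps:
R(M) = 9 + M (R(M) = -5 + (M - 1*(-14)) = -5 + (M + 14) = -5 + (14 + M) = 9 + M)
-53 - R(-44) = -53 - (9 - 44) = -53 - 1*(-35) = -53 + 35 = -18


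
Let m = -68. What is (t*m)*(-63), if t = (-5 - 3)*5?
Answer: -171360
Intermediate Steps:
t = -40 (t = -8*5 = -40)
(t*m)*(-63) = -40*(-68)*(-63) = 2720*(-63) = -171360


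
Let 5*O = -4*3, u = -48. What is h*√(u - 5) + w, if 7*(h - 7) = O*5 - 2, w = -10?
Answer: -10 + 5*I*√53 ≈ -10.0 + 36.401*I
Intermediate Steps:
O = -12/5 (O = (-4*3)/5 = (⅕)*(-12) = -12/5 ≈ -2.4000)
h = 5 (h = 7 + (-12/5*5 - 2)/7 = 7 + (-12 - 2)/7 = 7 + (⅐)*(-14) = 7 - 2 = 5)
h*√(u - 5) + w = 5*√(-48 - 5) - 10 = 5*√(-53) - 10 = 5*(I*√53) - 10 = 5*I*√53 - 10 = -10 + 5*I*√53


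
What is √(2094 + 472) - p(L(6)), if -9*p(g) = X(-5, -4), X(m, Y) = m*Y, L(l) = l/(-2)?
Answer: 20/9 + √2566 ≈ 52.878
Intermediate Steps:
L(l) = -l/2 (L(l) = l*(-½) = -l/2)
X(m, Y) = Y*m
p(g) = -20/9 (p(g) = -(-4)*(-5)/9 = -⅑*20 = -20/9)
√(2094 + 472) - p(L(6)) = √(2094 + 472) - 1*(-20/9) = √2566 + 20/9 = 20/9 + √2566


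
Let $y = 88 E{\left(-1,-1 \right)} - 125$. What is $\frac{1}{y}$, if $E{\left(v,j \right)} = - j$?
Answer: $- \frac{1}{37} \approx -0.027027$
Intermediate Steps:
$y = -37$ ($y = 88 \left(\left(-1\right) \left(-1\right)\right) - 125 = 88 \cdot 1 - 125 = 88 - 125 = -37$)
$\frac{1}{y} = \frac{1}{-37} = - \frac{1}{37}$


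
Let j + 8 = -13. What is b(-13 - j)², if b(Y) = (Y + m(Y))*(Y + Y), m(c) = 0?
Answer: 16384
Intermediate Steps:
j = -21 (j = -8 - 13 = -21)
b(Y) = 2*Y² (b(Y) = (Y + 0)*(Y + Y) = Y*(2*Y) = 2*Y²)
b(-13 - j)² = (2*(-13 - 1*(-21))²)² = (2*(-13 + 21)²)² = (2*8²)² = (2*64)² = 128² = 16384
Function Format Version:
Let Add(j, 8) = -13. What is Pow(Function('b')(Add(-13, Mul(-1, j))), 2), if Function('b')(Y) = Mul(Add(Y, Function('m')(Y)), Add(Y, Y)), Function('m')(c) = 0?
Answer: 16384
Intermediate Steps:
j = -21 (j = Add(-8, -13) = -21)
Function('b')(Y) = Mul(2, Pow(Y, 2)) (Function('b')(Y) = Mul(Add(Y, 0), Add(Y, Y)) = Mul(Y, Mul(2, Y)) = Mul(2, Pow(Y, 2)))
Pow(Function('b')(Add(-13, Mul(-1, j))), 2) = Pow(Mul(2, Pow(Add(-13, Mul(-1, -21)), 2)), 2) = Pow(Mul(2, Pow(Add(-13, 21), 2)), 2) = Pow(Mul(2, Pow(8, 2)), 2) = Pow(Mul(2, 64), 2) = Pow(128, 2) = 16384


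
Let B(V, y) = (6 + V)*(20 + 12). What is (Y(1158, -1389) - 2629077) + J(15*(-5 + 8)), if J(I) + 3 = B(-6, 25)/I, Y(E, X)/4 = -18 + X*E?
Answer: -9063000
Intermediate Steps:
B(V, y) = 192 + 32*V (B(V, y) = (6 + V)*32 = 192 + 32*V)
Y(E, X) = -72 + 4*E*X (Y(E, X) = 4*(-18 + X*E) = 4*(-18 + E*X) = -72 + 4*E*X)
J(I) = -3 (J(I) = -3 + (192 + 32*(-6))/I = -3 + (192 - 192)/I = -3 + 0/I = -3 + 0 = -3)
(Y(1158, -1389) - 2629077) + J(15*(-5 + 8)) = ((-72 + 4*1158*(-1389)) - 2629077) - 3 = ((-72 - 6433848) - 2629077) - 3 = (-6433920 - 2629077) - 3 = -9062997 - 3 = -9063000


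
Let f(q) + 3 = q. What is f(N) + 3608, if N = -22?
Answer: 3583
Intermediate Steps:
f(q) = -3 + q
f(N) + 3608 = (-3 - 22) + 3608 = -25 + 3608 = 3583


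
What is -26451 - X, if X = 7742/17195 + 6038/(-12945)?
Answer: -1177541061961/44517855 ≈ -26451.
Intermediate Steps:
X = -720644/44517855 (X = 7742*(1/17195) + 6038*(-1/12945) = 7742/17195 - 6038/12945 = -720644/44517855 ≈ -0.016188)
-26451 - X = -26451 - 1*(-720644/44517855) = -26451 + 720644/44517855 = -1177541061961/44517855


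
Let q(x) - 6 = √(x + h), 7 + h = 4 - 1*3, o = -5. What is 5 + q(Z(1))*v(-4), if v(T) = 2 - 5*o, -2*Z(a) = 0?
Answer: 167 + 27*I*√6 ≈ 167.0 + 66.136*I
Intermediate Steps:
Z(a) = 0 (Z(a) = -½*0 = 0)
h = -6 (h = -7 + (4 - 1*3) = -7 + (4 - 3) = -7 + 1 = -6)
v(T) = 27 (v(T) = 2 - 5*(-5) = 2 + 25 = 27)
q(x) = 6 + √(-6 + x) (q(x) = 6 + √(x - 6) = 6 + √(-6 + x))
5 + q(Z(1))*v(-4) = 5 + (6 + √(-6 + 0))*27 = 5 + (6 + √(-6))*27 = 5 + (6 + I*√6)*27 = 5 + (162 + 27*I*√6) = 167 + 27*I*√6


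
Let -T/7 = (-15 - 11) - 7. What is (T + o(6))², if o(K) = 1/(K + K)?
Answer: 7689529/144 ≈ 53400.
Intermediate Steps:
o(K) = 1/(2*K)
T = 231 (T = -7*((-15 - 11) - 7) = -7*(-26 - 7) = -7*(-33) = 231)
(T + o(6))² = (231 + (½)/6)² = (231 + (½)*(⅙))² = (231 + 1/12)² = (2773/12)² = 7689529/144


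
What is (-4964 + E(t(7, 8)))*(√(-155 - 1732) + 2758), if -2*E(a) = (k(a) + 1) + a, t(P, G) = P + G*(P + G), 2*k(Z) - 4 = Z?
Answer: -27915097/2 - 20243*I*√1887/4 ≈ -1.3958e+7 - 2.1984e+5*I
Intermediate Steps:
k(Z) = 2 + Z/2
t(P, G) = P + G*(G + P)
E(a) = -3/2 - 3*a/4 (E(a) = -(((2 + a/2) + 1) + a)/2 = -((3 + a/2) + a)/2 = -(3 + 3*a/2)/2 = -3/2 - 3*a/4)
(-4964 + E(t(7, 8)))*(√(-155 - 1732) + 2758) = (-4964 + (-3/2 - 3*(7 + 8² + 8*7)/4))*(√(-155 - 1732) + 2758) = (-4964 + (-3/2 - 3*(7 + 64 + 56)/4))*(√(-1887) + 2758) = (-4964 + (-3/2 - ¾*127))*(I*√1887 + 2758) = (-4964 + (-3/2 - 381/4))*(2758 + I*√1887) = (-4964 - 387/4)*(2758 + I*√1887) = -20243*(2758 + I*√1887)/4 = -27915097/2 - 20243*I*√1887/4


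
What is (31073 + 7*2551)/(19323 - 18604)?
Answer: 48930/719 ≈ 68.053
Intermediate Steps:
(31073 + 7*2551)/(19323 - 18604) = (31073 + 17857)/719 = 48930*(1/719) = 48930/719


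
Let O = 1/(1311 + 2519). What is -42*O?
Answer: -21/1915 ≈ -0.010966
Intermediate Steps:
O = 1/3830 ≈ 0.00026110
-42*O = -42*1/3830 = -21/1915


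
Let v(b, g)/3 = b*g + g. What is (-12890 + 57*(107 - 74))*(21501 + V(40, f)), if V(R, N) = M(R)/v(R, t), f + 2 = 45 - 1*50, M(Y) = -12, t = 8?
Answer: -19409758729/82 ≈ -2.3670e+8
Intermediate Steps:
v(b, g) = 3*g + 3*b*g (v(b, g) = 3*(b*g + g) = 3*(g + b*g) = 3*g + 3*b*g)
f = -7 (f = -2 + (45 - 1*50) = -2 + (45 - 50) = -2 - 5 = -7)
V(R, N) = -12/(24 + 24*R) (V(R, N) = -12*1/(24*(1 + R)) = -12/(24 + 24*R))
(-12890 + 57*(107 - 74))*(21501 + V(40, f)) = (-12890 + 57*(107 - 74))*(21501 - 1/(2 + 2*40)) = (-12890 + 57*33)*(21501 - 1/(2 + 80)) = (-12890 + 1881)*(21501 - 1/82) = -11009*(21501 - 1*1/82) = -11009*(21501 - 1/82) = -11009*1763081/82 = -19409758729/82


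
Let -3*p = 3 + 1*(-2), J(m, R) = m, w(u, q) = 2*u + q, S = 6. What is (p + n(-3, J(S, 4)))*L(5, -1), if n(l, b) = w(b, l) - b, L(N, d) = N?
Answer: 40/3 ≈ 13.333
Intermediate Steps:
w(u, q) = q + 2*u
n(l, b) = b + l (n(l, b) = (l + 2*b) - b = b + l)
p = -1/3 (p = -(3 + 1*(-2))/3 = -(3 - 2)/3 = -1/3*1 = -1/3 ≈ -0.33333)
(p + n(-3, J(S, 4)))*L(5, -1) = (-1/3 + (6 - 3))*5 = (-1/3 + 3)*5 = (8/3)*5 = 40/3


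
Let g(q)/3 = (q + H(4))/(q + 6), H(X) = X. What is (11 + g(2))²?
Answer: 2809/16 ≈ 175.56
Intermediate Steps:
g(q) = 3*(4 + q)/(6 + q) (g(q) = 3*((q + 4)/(q + 6)) = 3*((4 + q)/(6 + q)) = 3*(4 + q)/(6 + q))
(11 + g(2))² = (11 + 3*(4 + 2)/(6 + 2))² = (11 + 3*6/8)² = (11 + 3*(⅛)*6)² = (11 + 9/4)² = (53/4)² = 2809/16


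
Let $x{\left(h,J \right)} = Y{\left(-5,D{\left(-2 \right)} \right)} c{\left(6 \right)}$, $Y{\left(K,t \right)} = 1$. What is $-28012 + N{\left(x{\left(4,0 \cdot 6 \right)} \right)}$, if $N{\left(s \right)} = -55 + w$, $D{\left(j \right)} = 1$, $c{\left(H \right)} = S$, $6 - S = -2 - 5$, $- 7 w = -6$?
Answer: $- \frac{196463}{7} \approx -28066.0$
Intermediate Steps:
$w = \frac{6}{7}$ ($w = \left(- \frac{1}{7}\right) \left(-6\right) = \frac{6}{7} \approx 0.85714$)
$S = 13$ ($S = 6 - \left(-2 - 5\right) = 6 - -7 = 6 + 7 = 13$)
$c{\left(H \right)} = 13$
$x{\left(h,J \right)} = 13$ ($x{\left(h,J \right)} = 1 \cdot 13 = 13$)
$N{\left(s \right)} = - \frac{379}{7}$ ($N{\left(s \right)} = -55 + \frac{6}{7} = - \frac{379}{7}$)
$-28012 + N{\left(x{\left(4,0 \cdot 6 \right)} \right)} = -28012 - \frac{379}{7} = - \frac{196463}{7}$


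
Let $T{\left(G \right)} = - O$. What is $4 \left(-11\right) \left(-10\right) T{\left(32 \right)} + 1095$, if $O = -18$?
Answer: $9015$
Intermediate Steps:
$T{\left(G \right)} = 18$ ($T{\left(G \right)} = \left(-1\right) \left(-18\right) = 18$)
$4 \left(-11\right) \left(-10\right) T{\left(32 \right)} + 1095 = 4 \left(-11\right) \left(-10\right) 18 + 1095 = \left(-44\right) \left(-10\right) 18 + 1095 = 440 \cdot 18 + 1095 = 7920 + 1095 = 9015$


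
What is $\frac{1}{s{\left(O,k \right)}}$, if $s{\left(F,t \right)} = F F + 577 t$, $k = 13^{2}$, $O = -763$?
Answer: $\frac{1}{679682} \approx 1.4713 \cdot 10^{-6}$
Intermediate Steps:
$k = 169$
$s{\left(F,t \right)} = F^{2} + 577 t$
$\frac{1}{s{\left(O,k \right)}} = \frac{1}{\left(-763\right)^{2} + 577 \cdot 169} = \frac{1}{582169 + 97513} = \frac{1}{679682}$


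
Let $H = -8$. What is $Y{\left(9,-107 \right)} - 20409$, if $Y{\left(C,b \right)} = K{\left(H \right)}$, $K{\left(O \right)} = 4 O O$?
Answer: $-20153$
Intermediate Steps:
$K{\left(O \right)} = 4 O^{2}$
$Y{\left(C,b \right)} = 256$ ($Y{\left(C,b \right)} = 4 \left(-8\right)^{2} = 4 \cdot 64 = 256$)
$Y{\left(9,-107 \right)} - 20409 = 256 - 20409 = -20153$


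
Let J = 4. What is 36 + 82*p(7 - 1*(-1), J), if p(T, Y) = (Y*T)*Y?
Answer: 10532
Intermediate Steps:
p(T, Y) = T*Y² (p(T, Y) = (T*Y)*Y = T*Y²)
36 + 82*p(7 - 1*(-1), J) = 36 + 82*((7 - 1*(-1))*4²) = 36 + 82*((7 + 1)*16) = 36 + 82*(8*16) = 36 + 82*128 = 36 + 10496 = 10532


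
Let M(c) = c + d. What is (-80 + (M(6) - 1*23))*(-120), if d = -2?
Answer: 11880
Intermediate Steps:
M(c) = -2 + c (M(c) = c - 2 = -2 + c)
(-80 + (M(6) - 1*23))*(-120) = (-80 + ((-2 + 6) - 1*23))*(-120) = (-80 + (4 - 23))*(-120) = (-80 - 19)*(-120) = -99*(-120) = 11880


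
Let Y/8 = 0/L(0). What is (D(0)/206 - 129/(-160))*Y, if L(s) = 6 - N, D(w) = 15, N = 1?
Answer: 0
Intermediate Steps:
L(s) = 5 (L(s) = 6 - 1*1 = 6 - 1 = 5)
Y = 0 (Y = 8*(0/5) = 8*(0*(⅕)) = 8*0 = 0)
(D(0)/206 - 129/(-160))*Y = (15/206 - 129/(-160))*0 = (15*(1/206) - 129*(-1/160))*0 = (15/206 + 129/160)*0 = (14487/16480)*0 = 0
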